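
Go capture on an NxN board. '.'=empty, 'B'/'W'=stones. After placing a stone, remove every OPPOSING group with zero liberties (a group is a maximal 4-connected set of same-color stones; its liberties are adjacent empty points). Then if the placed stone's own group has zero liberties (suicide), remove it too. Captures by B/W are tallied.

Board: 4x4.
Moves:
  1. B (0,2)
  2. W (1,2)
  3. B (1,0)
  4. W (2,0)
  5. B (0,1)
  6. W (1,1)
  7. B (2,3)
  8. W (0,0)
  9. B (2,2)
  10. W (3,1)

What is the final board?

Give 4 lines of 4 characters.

Move 1: B@(0,2) -> caps B=0 W=0
Move 2: W@(1,2) -> caps B=0 W=0
Move 3: B@(1,0) -> caps B=0 W=0
Move 4: W@(2,0) -> caps B=0 W=0
Move 5: B@(0,1) -> caps B=0 W=0
Move 6: W@(1,1) -> caps B=0 W=0
Move 7: B@(2,3) -> caps B=0 W=0
Move 8: W@(0,0) -> caps B=0 W=1
Move 9: B@(2,2) -> caps B=0 W=1
Move 10: W@(3,1) -> caps B=0 W=1

Answer: WBB.
.WW.
W.BB
.W..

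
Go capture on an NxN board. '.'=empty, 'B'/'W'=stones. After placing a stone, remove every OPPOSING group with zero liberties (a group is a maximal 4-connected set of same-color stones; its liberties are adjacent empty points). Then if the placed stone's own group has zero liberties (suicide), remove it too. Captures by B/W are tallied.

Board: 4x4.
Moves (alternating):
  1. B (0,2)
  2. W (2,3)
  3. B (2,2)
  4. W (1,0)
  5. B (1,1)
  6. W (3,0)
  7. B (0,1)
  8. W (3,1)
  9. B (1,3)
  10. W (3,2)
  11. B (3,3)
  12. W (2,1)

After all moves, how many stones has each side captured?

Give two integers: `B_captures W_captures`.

Answer: 1 0

Derivation:
Move 1: B@(0,2) -> caps B=0 W=0
Move 2: W@(2,3) -> caps B=0 W=0
Move 3: B@(2,2) -> caps B=0 W=0
Move 4: W@(1,0) -> caps B=0 W=0
Move 5: B@(1,1) -> caps B=0 W=0
Move 6: W@(3,0) -> caps B=0 W=0
Move 7: B@(0,1) -> caps B=0 W=0
Move 8: W@(3,1) -> caps B=0 W=0
Move 9: B@(1,3) -> caps B=0 W=0
Move 10: W@(3,2) -> caps B=0 W=0
Move 11: B@(3,3) -> caps B=1 W=0
Move 12: W@(2,1) -> caps B=1 W=0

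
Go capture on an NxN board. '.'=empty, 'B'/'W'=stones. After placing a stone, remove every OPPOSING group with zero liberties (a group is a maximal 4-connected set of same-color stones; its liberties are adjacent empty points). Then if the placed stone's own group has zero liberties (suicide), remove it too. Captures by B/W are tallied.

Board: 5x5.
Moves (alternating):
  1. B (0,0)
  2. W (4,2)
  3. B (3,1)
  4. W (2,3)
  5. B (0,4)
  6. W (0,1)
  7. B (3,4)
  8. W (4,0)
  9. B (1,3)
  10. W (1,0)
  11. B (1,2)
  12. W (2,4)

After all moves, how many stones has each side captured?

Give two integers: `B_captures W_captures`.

Move 1: B@(0,0) -> caps B=0 W=0
Move 2: W@(4,2) -> caps B=0 W=0
Move 3: B@(3,1) -> caps B=0 W=0
Move 4: W@(2,3) -> caps B=0 W=0
Move 5: B@(0,4) -> caps B=0 W=0
Move 6: W@(0,1) -> caps B=0 W=0
Move 7: B@(3,4) -> caps B=0 W=0
Move 8: W@(4,0) -> caps B=0 W=0
Move 9: B@(1,3) -> caps B=0 W=0
Move 10: W@(1,0) -> caps B=0 W=1
Move 11: B@(1,2) -> caps B=0 W=1
Move 12: W@(2,4) -> caps B=0 W=1

Answer: 0 1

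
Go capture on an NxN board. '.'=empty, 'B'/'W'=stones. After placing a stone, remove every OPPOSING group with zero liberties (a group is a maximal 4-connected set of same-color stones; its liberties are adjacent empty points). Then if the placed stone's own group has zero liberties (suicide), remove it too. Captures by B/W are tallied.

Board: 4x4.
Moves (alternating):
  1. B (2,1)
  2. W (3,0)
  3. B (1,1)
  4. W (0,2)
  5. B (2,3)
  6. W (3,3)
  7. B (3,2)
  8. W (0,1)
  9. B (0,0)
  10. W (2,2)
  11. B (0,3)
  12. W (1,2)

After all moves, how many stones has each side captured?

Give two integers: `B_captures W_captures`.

Answer: 1 0

Derivation:
Move 1: B@(2,1) -> caps B=0 W=0
Move 2: W@(3,0) -> caps B=0 W=0
Move 3: B@(1,1) -> caps B=0 W=0
Move 4: W@(0,2) -> caps B=0 W=0
Move 5: B@(2,3) -> caps B=0 W=0
Move 6: W@(3,3) -> caps B=0 W=0
Move 7: B@(3,2) -> caps B=1 W=0
Move 8: W@(0,1) -> caps B=1 W=0
Move 9: B@(0,0) -> caps B=1 W=0
Move 10: W@(2,2) -> caps B=1 W=0
Move 11: B@(0,3) -> caps B=1 W=0
Move 12: W@(1,2) -> caps B=1 W=0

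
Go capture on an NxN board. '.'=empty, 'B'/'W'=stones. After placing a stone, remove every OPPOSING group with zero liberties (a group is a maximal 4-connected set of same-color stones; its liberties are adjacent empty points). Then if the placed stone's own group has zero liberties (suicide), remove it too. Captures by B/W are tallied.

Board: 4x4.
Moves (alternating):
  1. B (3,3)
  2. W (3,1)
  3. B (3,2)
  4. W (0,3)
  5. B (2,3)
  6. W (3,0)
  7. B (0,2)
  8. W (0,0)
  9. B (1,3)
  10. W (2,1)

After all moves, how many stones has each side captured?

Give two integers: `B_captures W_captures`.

Move 1: B@(3,3) -> caps B=0 W=0
Move 2: W@(3,1) -> caps B=0 W=0
Move 3: B@(3,2) -> caps B=0 W=0
Move 4: W@(0,3) -> caps B=0 W=0
Move 5: B@(2,3) -> caps B=0 W=0
Move 6: W@(3,0) -> caps B=0 W=0
Move 7: B@(0,2) -> caps B=0 W=0
Move 8: W@(0,0) -> caps B=0 W=0
Move 9: B@(1,3) -> caps B=1 W=0
Move 10: W@(2,1) -> caps B=1 W=0

Answer: 1 0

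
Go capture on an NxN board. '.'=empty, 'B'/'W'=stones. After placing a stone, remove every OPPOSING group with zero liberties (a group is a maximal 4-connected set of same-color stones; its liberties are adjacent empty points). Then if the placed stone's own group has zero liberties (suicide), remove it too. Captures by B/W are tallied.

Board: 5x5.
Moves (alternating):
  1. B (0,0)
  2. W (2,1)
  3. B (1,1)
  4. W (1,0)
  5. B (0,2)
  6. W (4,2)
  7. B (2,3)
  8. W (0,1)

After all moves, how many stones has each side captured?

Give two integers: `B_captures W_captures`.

Answer: 0 1

Derivation:
Move 1: B@(0,0) -> caps B=0 W=0
Move 2: W@(2,1) -> caps B=0 W=0
Move 3: B@(1,1) -> caps B=0 W=0
Move 4: W@(1,0) -> caps B=0 W=0
Move 5: B@(0,2) -> caps B=0 W=0
Move 6: W@(4,2) -> caps B=0 W=0
Move 7: B@(2,3) -> caps B=0 W=0
Move 8: W@(0,1) -> caps B=0 W=1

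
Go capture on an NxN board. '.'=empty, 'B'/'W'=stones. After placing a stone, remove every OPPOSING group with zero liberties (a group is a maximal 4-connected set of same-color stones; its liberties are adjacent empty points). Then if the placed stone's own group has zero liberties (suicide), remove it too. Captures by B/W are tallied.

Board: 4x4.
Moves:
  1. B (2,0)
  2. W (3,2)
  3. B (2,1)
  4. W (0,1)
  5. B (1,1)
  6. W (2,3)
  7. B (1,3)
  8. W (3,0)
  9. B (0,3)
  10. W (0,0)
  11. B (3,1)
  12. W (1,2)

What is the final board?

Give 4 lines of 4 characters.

Answer: WW.B
.BWB
BB.W
.BW.

Derivation:
Move 1: B@(2,0) -> caps B=0 W=0
Move 2: W@(3,2) -> caps B=0 W=0
Move 3: B@(2,1) -> caps B=0 W=0
Move 4: W@(0,1) -> caps B=0 W=0
Move 5: B@(1,1) -> caps B=0 W=0
Move 6: W@(2,3) -> caps B=0 W=0
Move 7: B@(1,3) -> caps B=0 W=0
Move 8: W@(3,0) -> caps B=0 W=0
Move 9: B@(0,3) -> caps B=0 W=0
Move 10: W@(0,0) -> caps B=0 W=0
Move 11: B@(3,1) -> caps B=1 W=0
Move 12: W@(1,2) -> caps B=1 W=0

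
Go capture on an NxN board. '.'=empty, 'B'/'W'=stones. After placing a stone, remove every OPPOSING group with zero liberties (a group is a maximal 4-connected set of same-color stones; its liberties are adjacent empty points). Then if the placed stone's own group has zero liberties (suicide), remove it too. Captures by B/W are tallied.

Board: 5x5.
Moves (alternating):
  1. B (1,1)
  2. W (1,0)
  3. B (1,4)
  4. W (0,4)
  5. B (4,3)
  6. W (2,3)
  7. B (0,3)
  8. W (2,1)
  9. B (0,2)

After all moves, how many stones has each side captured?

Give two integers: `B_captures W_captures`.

Move 1: B@(1,1) -> caps B=0 W=0
Move 2: W@(1,0) -> caps B=0 W=0
Move 3: B@(1,4) -> caps B=0 W=0
Move 4: W@(0,4) -> caps B=0 W=0
Move 5: B@(4,3) -> caps B=0 W=0
Move 6: W@(2,3) -> caps B=0 W=0
Move 7: B@(0,3) -> caps B=1 W=0
Move 8: W@(2,1) -> caps B=1 W=0
Move 9: B@(0,2) -> caps B=1 W=0

Answer: 1 0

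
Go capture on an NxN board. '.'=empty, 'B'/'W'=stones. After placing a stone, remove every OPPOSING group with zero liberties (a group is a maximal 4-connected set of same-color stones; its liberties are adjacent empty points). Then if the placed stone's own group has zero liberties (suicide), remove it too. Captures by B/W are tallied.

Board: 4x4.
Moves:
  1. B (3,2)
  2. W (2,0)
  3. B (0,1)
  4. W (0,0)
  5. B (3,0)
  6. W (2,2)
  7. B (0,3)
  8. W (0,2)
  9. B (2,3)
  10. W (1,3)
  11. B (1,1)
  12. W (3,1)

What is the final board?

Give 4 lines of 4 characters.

Move 1: B@(3,2) -> caps B=0 W=0
Move 2: W@(2,0) -> caps B=0 W=0
Move 3: B@(0,1) -> caps B=0 W=0
Move 4: W@(0,0) -> caps B=0 W=0
Move 5: B@(3,0) -> caps B=0 W=0
Move 6: W@(2,2) -> caps B=0 W=0
Move 7: B@(0,3) -> caps B=0 W=0
Move 8: W@(0,2) -> caps B=0 W=0
Move 9: B@(2,3) -> caps B=0 W=0
Move 10: W@(1,3) -> caps B=0 W=1
Move 11: B@(1,1) -> caps B=0 W=1
Move 12: W@(3,1) -> caps B=0 W=2

Answer: WBW.
.B.W
W.WB
.WB.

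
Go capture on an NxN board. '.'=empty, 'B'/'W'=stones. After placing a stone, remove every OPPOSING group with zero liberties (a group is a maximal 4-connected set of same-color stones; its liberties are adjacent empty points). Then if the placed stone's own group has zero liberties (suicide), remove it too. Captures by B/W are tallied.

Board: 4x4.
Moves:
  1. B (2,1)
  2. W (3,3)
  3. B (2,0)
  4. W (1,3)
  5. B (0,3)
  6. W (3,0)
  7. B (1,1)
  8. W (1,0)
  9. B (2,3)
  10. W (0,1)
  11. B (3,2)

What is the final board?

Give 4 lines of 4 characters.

Answer: .W.B
WB.W
BB.B
W.B.

Derivation:
Move 1: B@(2,1) -> caps B=0 W=0
Move 2: W@(3,3) -> caps B=0 W=0
Move 3: B@(2,0) -> caps B=0 W=0
Move 4: W@(1,3) -> caps B=0 W=0
Move 5: B@(0,3) -> caps B=0 W=0
Move 6: W@(3,0) -> caps B=0 W=0
Move 7: B@(1,1) -> caps B=0 W=0
Move 8: W@(1,0) -> caps B=0 W=0
Move 9: B@(2,3) -> caps B=0 W=0
Move 10: W@(0,1) -> caps B=0 W=0
Move 11: B@(3,2) -> caps B=1 W=0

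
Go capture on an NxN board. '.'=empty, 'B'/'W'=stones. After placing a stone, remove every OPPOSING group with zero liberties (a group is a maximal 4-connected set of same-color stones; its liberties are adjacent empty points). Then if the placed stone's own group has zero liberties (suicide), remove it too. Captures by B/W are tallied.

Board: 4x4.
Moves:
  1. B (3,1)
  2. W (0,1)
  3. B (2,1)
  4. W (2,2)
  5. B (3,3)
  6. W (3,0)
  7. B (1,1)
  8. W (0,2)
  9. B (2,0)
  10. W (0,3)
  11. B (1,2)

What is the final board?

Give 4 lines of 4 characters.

Answer: .WWW
.BB.
BBW.
.B.B

Derivation:
Move 1: B@(3,1) -> caps B=0 W=0
Move 2: W@(0,1) -> caps B=0 W=0
Move 3: B@(2,1) -> caps B=0 W=0
Move 4: W@(2,2) -> caps B=0 W=0
Move 5: B@(3,3) -> caps B=0 W=0
Move 6: W@(3,0) -> caps B=0 W=0
Move 7: B@(1,1) -> caps B=0 W=0
Move 8: W@(0,2) -> caps B=0 W=0
Move 9: B@(2,0) -> caps B=1 W=0
Move 10: W@(0,3) -> caps B=1 W=0
Move 11: B@(1,2) -> caps B=1 W=0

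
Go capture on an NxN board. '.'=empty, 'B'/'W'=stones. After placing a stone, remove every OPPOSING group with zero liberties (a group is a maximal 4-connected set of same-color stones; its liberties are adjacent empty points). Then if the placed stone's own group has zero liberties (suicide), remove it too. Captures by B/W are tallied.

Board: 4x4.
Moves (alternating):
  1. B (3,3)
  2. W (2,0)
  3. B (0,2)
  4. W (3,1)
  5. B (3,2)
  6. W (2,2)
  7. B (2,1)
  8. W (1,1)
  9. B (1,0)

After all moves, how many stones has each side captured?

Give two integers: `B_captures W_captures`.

Answer: 0 1

Derivation:
Move 1: B@(3,3) -> caps B=0 W=0
Move 2: W@(2,0) -> caps B=0 W=0
Move 3: B@(0,2) -> caps B=0 W=0
Move 4: W@(3,1) -> caps B=0 W=0
Move 5: B@(3,2) -> caps B=0 W=0
Move 6: W@(2,2) -> caps B=0 W=0
Move 7: B@(2,1) -> caps B=0 W=0
Move 8: W@(1,1) -> caps B=0 W=1
Move 9: B@(1,0) -> caps B=0 W=1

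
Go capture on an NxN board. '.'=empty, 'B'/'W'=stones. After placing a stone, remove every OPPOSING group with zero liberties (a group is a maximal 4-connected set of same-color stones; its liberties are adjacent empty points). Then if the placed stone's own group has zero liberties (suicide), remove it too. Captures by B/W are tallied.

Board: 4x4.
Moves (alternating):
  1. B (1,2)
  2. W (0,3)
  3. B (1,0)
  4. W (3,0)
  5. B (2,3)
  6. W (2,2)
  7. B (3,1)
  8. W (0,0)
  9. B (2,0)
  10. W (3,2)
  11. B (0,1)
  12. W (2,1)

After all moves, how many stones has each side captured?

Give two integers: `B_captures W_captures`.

Move 1: B@(1,2) -> caps B=0 W=0
Move 2: W@(0,3) -> caps B=0 W=0
Move 3: B@(1,0) -> caps B=0 W=0
Move 4: W@(3,0) -> caps B=0 W=0
Move 5: B@(2,3) -> caps B=0 W=0
Move 6: W@(2,2) -> caps B=0 W=0
Move 7: B@(3,1) -> caps B=0 W=0
Move 8: W@(0,0) -> caps B=0 W=0
Move 9: B@(2,0) -> caps B=1 W=0
Move 10: W@(3,2) -> caps B=1 W=0
Move 11: B@(0,1) -> caps B=2 W=0
Move 12: W@(2,1) -> caps B=2 W=0

Answer: 2 0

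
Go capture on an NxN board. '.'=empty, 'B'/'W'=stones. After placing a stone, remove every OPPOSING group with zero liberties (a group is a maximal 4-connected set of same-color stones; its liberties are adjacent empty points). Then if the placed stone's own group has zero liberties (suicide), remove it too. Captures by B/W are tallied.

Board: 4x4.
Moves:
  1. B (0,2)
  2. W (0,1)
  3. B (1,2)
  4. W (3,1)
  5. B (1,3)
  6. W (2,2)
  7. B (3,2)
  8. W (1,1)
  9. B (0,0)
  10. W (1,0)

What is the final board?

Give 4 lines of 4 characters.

Answer: .WB.
WWBB
..W.
.WB.

Derivation:
Move 1: B@(0,2) -> caps B=0 W=0
Move 2: W@(0,1) -> caps B=0 W=0
Move 3: B@(1,2) -> caps B=0 W=0
Move 4: W@(3,1) -> caps B=0 W=0
Move 5: B@(1,3) -> caps B=0 W=0
Move 6: W@(2,2) -> caps B=0 W=0
Move 7: B@(3,2) -> caps B=0 W=0
Move 8: W@(1,1) -> caps B=0 W=0
Move 9: B@(0,0) -> caps B=0 W=0
Move 10: W@(1,0) -> caps B=0 W=1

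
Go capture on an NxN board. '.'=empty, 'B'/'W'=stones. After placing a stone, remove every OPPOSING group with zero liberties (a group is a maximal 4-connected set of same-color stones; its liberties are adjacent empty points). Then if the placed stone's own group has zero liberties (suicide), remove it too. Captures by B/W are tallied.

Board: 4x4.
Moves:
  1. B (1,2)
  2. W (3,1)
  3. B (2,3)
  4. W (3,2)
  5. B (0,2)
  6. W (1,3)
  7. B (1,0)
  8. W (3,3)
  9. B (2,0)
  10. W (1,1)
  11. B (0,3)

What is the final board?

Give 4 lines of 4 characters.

Answer: ..BB
BWB.
B..B
.WWW

Derivation:
Move 1: B@(1,2) -> caps B=0 W=0
Move 2: W@(3,1) -> caps B=0 W=0
Move 3: B@(2,3) -> caps B=0 W=0
Move 4: W@(3,2) -> caps B=0 W=0
Move 5: B@(0,2) -> caps B=0 W=0
Move 6: W@(1,3) -> caps B=0 W=0
Move 7: B@(1,0) -> caps B=0 W=0
Move 8: W@(3,3) -> caps B=0 W=0
Move 9: B@(2,0) -> caps B=0 W=0
Move 10: W@(1,1) -> caps B=0 W=0
Move 11: B@(0,3) -> caps B=1 W=0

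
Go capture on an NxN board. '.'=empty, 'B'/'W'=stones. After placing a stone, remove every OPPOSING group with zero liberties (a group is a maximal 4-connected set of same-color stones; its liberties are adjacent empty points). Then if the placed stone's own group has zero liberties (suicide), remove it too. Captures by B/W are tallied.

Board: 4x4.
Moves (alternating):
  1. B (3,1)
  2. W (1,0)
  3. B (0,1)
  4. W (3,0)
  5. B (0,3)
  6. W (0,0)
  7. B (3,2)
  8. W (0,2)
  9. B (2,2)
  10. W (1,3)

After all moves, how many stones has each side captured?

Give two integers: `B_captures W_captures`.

Move 1: B@(3,1) -> caps B=0 W=0
Move 2: W@(1,0) -> caps B=0 W=0
Move 3: B@(0,1) -> caps B=0 W=0
Move 4: W@(3,0) -> caps B=0 W=0
Move 5: B@(0,3) -> caps B=0 W=0
Move 6: W@(0,0) -> caps B=0 W=0
Move 7: B@(3,2) -> caps B=0 W=0
Move 8: W@(0,2) -> caps B=0 W=0
Move 9: B@(2,2) -> caps B=0 W=0
Move 10: W@(1,3) -> caps B=0 W=1

Answer: 0 1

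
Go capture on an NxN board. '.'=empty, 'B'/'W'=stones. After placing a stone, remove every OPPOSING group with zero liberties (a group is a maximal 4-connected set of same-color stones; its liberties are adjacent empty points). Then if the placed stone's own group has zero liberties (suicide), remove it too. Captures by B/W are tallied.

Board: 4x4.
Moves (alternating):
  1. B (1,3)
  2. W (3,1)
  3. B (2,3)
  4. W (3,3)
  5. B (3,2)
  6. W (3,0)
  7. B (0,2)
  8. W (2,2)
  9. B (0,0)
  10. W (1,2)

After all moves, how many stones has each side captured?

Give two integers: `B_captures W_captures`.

Move 1: B@(1,3) -> caps B=0 W=0
Move 2: W@(3,1) -> caps B=0 W=0
Move 3: B@(2,3) -> caps B=0 W=0
Move 4: W@(3,3) -> caps B=0 W=0
Move 5: B@(3,2) -> caps B=1 W=0
Move 6: W@(3,0) -> caps B=1 W=0
Move 7: B@(0,2) -> caps B=1 W=0
Move 8: W@(2,2) -> caps B=1 W=0
Move 9: B@(0,0) -> caps B=1 W=0
Move 10: W@(1,2) -> caps B=1 W=0

Answer: 1 0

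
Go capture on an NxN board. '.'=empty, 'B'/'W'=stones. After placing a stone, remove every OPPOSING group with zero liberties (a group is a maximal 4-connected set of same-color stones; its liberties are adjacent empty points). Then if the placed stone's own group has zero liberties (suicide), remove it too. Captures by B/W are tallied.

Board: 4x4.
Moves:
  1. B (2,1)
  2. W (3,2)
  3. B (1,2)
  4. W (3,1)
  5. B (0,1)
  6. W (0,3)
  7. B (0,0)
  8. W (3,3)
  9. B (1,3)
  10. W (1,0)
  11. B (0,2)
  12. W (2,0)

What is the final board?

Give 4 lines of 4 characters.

Answer: BBB.
W.BB
WB..
.WWW

Derivation:
Move 1: B@(2,1) -> caps B=0 W=0
Move 2: W@(3,2) -> caps B=0 W=0
Move 3: B@(1,2) -> caps B=0 W=0
Move 4: W@(3,1) -> caps B=0 W=0
Move 5: B@(0,1) -> caps B=0 W=0
Move 6: W@(0,3) -> caps B=0 W=0
Move 7: B@(0,0) -> caps B=0 W=0
Move 8: W@(3,3) -> caps B=0 W=0
Move 9: B@(1,3) -> caps B=0 W=0
Move 10: W@(1,0) -> caps B=0 W=0
Move 11: B@(0,2) -> caps B=1 W=0
Move 12: W@(2,0) -> caps B=1 W=0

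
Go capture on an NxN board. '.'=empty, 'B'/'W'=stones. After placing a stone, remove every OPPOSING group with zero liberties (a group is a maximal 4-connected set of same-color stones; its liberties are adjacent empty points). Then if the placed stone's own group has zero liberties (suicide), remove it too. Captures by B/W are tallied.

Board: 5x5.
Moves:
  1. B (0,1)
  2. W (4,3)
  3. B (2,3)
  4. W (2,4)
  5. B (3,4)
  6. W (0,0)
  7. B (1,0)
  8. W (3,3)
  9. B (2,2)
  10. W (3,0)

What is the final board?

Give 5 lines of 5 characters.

Move 1: B@(0,1) -> caps B=0 W=0
Move 2: W@(4,3) -> caps B=0 W=0
Move 3: B@(2,3) -> caps B=0 W=0
Move 4: W@(2,4) -> caps B=0 W=0
Move 5: B@(3,4) -> caps B=0 W=0
Move 6: W@(0,0) -> caps B=0 W=0
Move 7: B@(1,0) -> caps B=1 W=0
Move 8: W@(3,3) -> caps B=1 W=0
Move 9: B@(2,2) -> caps B=1 W=0
Move 10: W@(3,0) -> caps B=1 W=0

Answer: .B...
B....
..BBW
W..WB
...W.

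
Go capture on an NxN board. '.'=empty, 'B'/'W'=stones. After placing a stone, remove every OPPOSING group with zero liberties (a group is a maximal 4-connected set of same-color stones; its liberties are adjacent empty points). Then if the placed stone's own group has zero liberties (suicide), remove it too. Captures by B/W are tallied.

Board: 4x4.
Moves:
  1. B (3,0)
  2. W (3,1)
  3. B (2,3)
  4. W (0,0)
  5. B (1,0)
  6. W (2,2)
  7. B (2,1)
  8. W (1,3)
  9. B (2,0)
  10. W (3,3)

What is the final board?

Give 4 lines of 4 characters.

Answer: W...
B..W
BBW.
BW.W

Derivation:
Move 1: B@(3,0) -> caps B=0 W=0
Move 2: W@(3,1) -> caps B=0 W=0
Move 3: B@(2,3) -> caps B=0 W=0
Move 4: W@(0,0) -> caps B=0 W=0
Move 5: B@(1,0) -> caps B=0 W=0
Move 6: W@(2,2) -> caps B=0 W=0
Move 7: B@(2,1) -> caps B=0 W=0
Move 8: W@(1,3) -> caps B=0 W=0
Move 9: B@(2,0) -> caps B=0 W=0
Move 10: W@(3,3) -> caps B=0 W=1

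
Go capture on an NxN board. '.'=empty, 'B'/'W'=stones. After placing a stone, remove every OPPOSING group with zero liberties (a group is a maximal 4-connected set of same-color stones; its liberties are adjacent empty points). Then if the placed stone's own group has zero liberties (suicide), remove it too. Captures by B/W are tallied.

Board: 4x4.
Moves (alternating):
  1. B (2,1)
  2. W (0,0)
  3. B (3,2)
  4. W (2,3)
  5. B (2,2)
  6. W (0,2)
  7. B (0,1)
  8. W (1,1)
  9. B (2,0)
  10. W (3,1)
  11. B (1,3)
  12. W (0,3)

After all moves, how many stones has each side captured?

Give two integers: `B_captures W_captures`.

Move 1: B@(2,1) -> caps B=0 W=0
Move 2: W@(0,0) -> caps B=0 W=0
Move 3: B@(3,2) -> caps B=0 W=0
Move 4: W@(2,3) -> caps B=0 W=0
Move 5: B@(2,2) -> caps B=0 W=0
Move 6: W@(0,2) -> caps B=0 W=0
Move 7: B@(0,1) -> caps B=0 W=0
Move 8: W@(1,1) -> caps B=0 W=1
Move 9: B@(2,0) -> caps B=0 W=1
Move 10: W@(3,1) -> caps B=0 W=1
Move 11: B@(1,3) -> caps B=0 W=1
Move 12: W@(0,3) -> caps B=0 W=1

Answer: 0 1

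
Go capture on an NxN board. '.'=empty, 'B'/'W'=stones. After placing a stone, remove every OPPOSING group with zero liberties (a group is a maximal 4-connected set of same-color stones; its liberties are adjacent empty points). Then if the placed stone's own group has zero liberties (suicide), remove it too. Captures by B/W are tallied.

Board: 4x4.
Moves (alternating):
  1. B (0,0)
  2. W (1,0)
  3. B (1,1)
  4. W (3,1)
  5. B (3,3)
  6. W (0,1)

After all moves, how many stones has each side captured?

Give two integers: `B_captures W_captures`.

Answer: 0 1

Derivation:
Move 1: B@(0,0) -> caps B=0 W=0
Move 2: W@(1,0) -> caps B=0 W=0
Move 3: B@(1,1) -> caps B=0 W=0
Move 4: W@(3,1) -> caps B=0 W=0
Move 5: B@(3,3) -> caps B=0 W=0
Move 6: W@(0,1) -> caps B=0 W=1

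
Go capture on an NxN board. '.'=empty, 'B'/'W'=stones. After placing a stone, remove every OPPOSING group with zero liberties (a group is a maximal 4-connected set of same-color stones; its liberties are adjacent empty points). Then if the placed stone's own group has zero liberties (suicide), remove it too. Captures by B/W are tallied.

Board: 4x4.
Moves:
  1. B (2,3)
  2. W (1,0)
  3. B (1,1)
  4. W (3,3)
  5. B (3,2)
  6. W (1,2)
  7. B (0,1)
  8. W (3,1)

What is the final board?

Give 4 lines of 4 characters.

Answer: .B..
WBW.
...B
.WB.

Derivation:
Move 1: B@(2,3) -> caps B=0 W=0
Move 2: W@(1,0) -> caps B=0 W=0
Move 3: B@(1,1) -> caps B=0 W=0
Move 4: W@(3,3) -> caps B=0 W=0
Move 5: B@(3,2) -> caps B=1 W=0
Move 6: W@(1,2) -> caps B=1 W=0
Move 7: B@(0,1) -> caps B=1 W=0
Move 8: W@(3,1) -> caps B=1 W=0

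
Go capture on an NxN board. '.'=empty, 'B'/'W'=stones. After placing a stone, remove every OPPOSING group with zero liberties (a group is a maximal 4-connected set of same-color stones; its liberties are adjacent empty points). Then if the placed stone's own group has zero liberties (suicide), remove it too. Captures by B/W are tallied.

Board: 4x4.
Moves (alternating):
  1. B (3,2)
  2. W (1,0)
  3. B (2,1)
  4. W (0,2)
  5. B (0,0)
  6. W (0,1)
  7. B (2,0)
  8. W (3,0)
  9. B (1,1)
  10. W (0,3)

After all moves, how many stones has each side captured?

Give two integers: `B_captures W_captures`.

Answer: 0 1

Derivation:
Move 1: B@(3,2) -> caps B=0 W=0
Move 2: W@(1,0) -> caps B=0 W=0
Move 3: B@(2,1) -> caps B=0 W=0
Move 4: W@(0,2) -> caps B=0 W=0
Move 5: B@(0,0) -> caps B=0 W=0
Move 6: W@(0,1) -> caps B=0 W=1
Move 7: B@(2,0) -> caps B=0 W=1
Move 8: W@(3,0) -> caps B=0 W=1
Move 9: B@(1,1) -> caps B=0 W=1
Move 10: W@(0,3) -> caps B=0 W=1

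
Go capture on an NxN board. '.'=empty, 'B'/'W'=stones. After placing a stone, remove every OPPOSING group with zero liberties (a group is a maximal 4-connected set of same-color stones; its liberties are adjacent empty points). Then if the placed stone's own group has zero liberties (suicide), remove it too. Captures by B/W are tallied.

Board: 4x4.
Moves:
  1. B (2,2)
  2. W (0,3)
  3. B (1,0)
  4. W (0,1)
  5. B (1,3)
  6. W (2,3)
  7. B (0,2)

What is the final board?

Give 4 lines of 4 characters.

Answer: .WB.
B..B
..BW
....

Derivation:
Move 1: B@(2,2) -> caps B=0 W=0
Move 2: W@(0,3) -> caps B=0 W=0
Move 3: B@(1,0) -> caps B=0 W=0
Move 4: W@(0,1) -> caps B=0 W=0
Move 5: B@(1,3) -> caps B=0 W=0
Move 6: W@(2,3) -> caps B=0 W=0
Move 7: B@(0,2) -> caps B=1 W=0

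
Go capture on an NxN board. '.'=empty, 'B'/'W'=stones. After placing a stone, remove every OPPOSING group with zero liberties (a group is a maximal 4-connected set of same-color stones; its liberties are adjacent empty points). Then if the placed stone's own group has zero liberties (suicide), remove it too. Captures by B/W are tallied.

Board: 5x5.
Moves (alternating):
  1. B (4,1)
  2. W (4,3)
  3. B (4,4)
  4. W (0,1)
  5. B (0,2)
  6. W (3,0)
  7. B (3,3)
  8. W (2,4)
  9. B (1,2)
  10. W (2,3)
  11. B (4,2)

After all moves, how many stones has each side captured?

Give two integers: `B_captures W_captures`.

Answer: 1 0

Derivation:
Move 1: B@(4,1) -> caps B=0 W=0
Move 2: W@(4,3) -> caps B=0 W=0
Move 3: B@(4,4) -> caps B=0 W=0
Move 4: W@(0,1) -> caps B=0 W=0
Move 5: B@(0,2) -> caps B=0 W=0
Move 6: W@(3,0) -> caps B=0 W=0
Move 7: B@(3,3) -> caps B=0 W=0
Move 8: W@(2,4) -> caps B=0 W=0
Move 9: B@(1,2) -> caps B=0 W=0
Move 10: W@(2,3) -> caps B=0 W=0
Move 11: B@(4,2) -> caps B=1 W=0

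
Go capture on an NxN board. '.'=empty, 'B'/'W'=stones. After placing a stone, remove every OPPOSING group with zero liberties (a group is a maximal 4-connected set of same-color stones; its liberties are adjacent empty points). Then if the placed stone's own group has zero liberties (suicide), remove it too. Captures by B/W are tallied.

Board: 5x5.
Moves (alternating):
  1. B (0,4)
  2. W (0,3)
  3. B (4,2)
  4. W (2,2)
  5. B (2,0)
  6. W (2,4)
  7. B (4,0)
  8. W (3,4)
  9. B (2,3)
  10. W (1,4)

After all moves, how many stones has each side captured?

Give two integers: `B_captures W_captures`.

Move 1: B@(0,4) -> caps B=0 W=0
Move 2: W@(0,3) -> caps B=0 W=0
Move 3: B@(4,2) -> caps B=0 W=0
Move 4: W@(2,2) -> caps B=0 W=0
Move 5: B@(2,0) -> caps B=0 W=0
Move 6: W@(2,4) -> caps B=0 W=0
Move 7: B@(4,0) -> caps B=0 W=0
Move 8: W@(3,4) -> caps B=0 W=0
Move 9: B@(2,3) -> caps B=0 W=0
Move 10: W@(1,4) -> caps B=0 W=1

Answer: 0 1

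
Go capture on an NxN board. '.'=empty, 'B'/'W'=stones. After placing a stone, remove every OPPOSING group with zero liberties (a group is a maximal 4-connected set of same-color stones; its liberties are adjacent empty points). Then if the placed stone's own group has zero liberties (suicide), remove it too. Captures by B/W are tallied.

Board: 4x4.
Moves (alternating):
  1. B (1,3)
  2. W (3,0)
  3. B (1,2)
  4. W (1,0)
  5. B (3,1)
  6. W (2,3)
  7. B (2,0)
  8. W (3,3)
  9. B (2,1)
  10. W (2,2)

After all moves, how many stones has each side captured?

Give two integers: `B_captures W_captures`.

Move 1: B@(1,3) -> caps B=0 W=0
Move 2: W@(3,0) -> caps B=0 W=0
Move 3: B@(1,2) -> caps B=0 W=0
Move 4: W@(1,0) -> caps B=0 W=0
Move 5: B@(3,1) -> caps B=0 W=0
Move 6: W@(2,3) -> caps B=0 W=0
Move 7: B@(2,0) -> caps B=1 W=0
Move 8: W@(3,3) -> caps B=1 W=0
Move 9: B@(2,1) -> caps B=1 W=0
Move 10: W@(2,2) -> caps B=1 W=0

Answer: 1 0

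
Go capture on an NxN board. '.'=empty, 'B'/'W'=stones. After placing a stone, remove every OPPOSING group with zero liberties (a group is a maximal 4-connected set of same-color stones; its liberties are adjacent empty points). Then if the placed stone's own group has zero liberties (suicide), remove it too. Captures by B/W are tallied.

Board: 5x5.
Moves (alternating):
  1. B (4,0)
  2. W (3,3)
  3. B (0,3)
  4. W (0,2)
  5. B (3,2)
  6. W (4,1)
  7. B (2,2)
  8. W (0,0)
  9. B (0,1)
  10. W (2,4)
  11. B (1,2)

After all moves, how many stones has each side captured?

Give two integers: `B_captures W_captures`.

Move 1: B@(4,0) -> caps B=0 W=0
Move 2: W@(3,3) -> caps B=0 W=0
Move 3: B@(0,3) -> caps B=0 W=0
Move 4: W@(0,2) -> caps B=0 W=0
Move 5: B@(3,2) -> caps B=0 W=0
Move 6: W@(4,1) -> caps B=0 W=0
Move 7: B@(2,2) -> caps B=0 W=0
Move 8: W@(0,0) -> caps B=0 W=0
Move 9: B@(0,1) -> caps B=0 W=0
Move 10: W@(2,4) -> caps B=0 W=0
Move 11: B@(1,2) -> caps B=1 W=0

Answer: 1 0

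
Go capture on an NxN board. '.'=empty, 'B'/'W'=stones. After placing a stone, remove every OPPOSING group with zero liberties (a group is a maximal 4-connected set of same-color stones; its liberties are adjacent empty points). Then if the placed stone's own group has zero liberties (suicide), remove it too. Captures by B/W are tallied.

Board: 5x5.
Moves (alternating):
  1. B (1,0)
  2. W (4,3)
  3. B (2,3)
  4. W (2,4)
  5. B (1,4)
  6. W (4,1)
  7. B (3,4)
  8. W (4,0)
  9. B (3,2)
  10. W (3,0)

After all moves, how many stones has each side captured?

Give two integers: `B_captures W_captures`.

Answer: 1 0

Derivation:
Move 1: B@(1,0) -> caps B=0 W=0
Move 2: W@(4,3) -> caps B=0 W=0
Move 3: B@(2,3) -> caps B=0 W=0
Move 4: W@(2,4) -> caps B=0 W=0
Move 5: B@(1,4) -> caps B=0 W=0
Move 6: W@(4,1) -> caps B=0 W=0
Move 7: B@(3,4) -> caps B=1 W=0
Move 8: W@(4,0) -> caps B=1 W=0
Move 9: B@(3,2) -> caps B=1 W=0
Move 10: W@(3,0) -> caps B=1 W=0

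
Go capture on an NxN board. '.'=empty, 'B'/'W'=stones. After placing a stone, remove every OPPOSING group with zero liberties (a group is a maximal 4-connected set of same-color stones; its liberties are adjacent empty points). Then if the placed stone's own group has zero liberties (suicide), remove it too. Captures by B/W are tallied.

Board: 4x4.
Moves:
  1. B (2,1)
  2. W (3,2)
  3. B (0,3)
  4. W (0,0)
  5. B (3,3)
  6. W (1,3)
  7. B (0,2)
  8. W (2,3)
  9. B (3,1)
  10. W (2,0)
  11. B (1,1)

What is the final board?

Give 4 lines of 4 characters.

Answer: W.BB
.B.W
WB.W
.BW.

Derivation:
Move 1: B@(2,1) -> caps B=0 W=0
Move 2: W@(3,2) -> caps B=0 W=0
Move 3: B@(0,3) -> caps B=0 W=0
Move 4: W@(0,0) -> caps B=0 W=0
Move 5: B@(3,3) -> caps B=0 W=0
Move 6: W@(1,3) -> caps B=0 W=0
Move 7: B@(0,2) -> caps B=0 W=0
Move 8: W@(2,3) -> caps B=0 W=1
Move 9: B@(3,1) -> caps B=0 W=1
Move 10: W@(2,0) -> caps B=0 W=1
Move 11: B@(1,1) -> caps B=0 W=1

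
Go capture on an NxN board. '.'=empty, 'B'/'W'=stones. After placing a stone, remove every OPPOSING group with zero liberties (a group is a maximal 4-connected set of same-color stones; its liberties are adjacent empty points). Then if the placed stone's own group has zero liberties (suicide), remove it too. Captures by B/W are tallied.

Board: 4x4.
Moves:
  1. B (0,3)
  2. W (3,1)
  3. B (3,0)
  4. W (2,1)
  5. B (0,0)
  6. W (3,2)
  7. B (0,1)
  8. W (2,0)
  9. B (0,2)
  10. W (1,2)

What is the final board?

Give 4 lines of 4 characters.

Answer: BBBB
..W.
WW..
.WW.

Derivation:
Move 1: B@(0,3) -> caps B=0 W=0
Move 2: W@(3,1) -> caps B=0 W=0
Move 3: B@(3,0) -> caps B=0 W=0
Move 4: W@(2,1) -> caps B=0 W=0
Move 5: B@(0,0) -> caps B=0 W=0
Move 6: W@(3,2) -> caps B=0 W=0
Move 7: B@(0,1) -> caps B=0 W=0
Move 8: W@(2,0) -> caps B=0 W=1
Move 9: B@(0,2) -> caps B=0 W=1
Move 10: W@(1,2) -> caps B=0 W=1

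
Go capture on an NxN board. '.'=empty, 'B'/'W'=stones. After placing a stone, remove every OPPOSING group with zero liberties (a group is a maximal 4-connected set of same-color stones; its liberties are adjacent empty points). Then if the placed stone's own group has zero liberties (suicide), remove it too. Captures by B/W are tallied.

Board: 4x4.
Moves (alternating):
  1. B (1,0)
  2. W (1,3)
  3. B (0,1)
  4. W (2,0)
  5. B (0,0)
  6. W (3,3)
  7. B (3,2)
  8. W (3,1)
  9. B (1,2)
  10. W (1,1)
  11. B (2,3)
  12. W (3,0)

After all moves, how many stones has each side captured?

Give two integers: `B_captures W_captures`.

Move 1: B@(1,0) -> caps B=0 W=0
Move 2: W@(1,3) -> caps B=0 W=0
Move 3: B@(0,1) -> caps B=0 W=0
Move 4: W@(2,0) -> caps B=0 W=0
Move 5: B@(0,0) -> caps B=0 W=0
Move 6: W@(3,3) -> caps B=0 W=0
Move 7: B@(3,2) -> caps B=0 W=0
Move 8: W@(3,1) -> caps B=0 W=0
Move 9: B@(1,2) -> caps B=0 W=0
Move 10: W@(1,1) -> caps B=0 W=0
Move 11: B@(2,3) -> caps B=1 W=0
Move 12: W@(3,0) -> caps B=1 W=0

Answer: 1 0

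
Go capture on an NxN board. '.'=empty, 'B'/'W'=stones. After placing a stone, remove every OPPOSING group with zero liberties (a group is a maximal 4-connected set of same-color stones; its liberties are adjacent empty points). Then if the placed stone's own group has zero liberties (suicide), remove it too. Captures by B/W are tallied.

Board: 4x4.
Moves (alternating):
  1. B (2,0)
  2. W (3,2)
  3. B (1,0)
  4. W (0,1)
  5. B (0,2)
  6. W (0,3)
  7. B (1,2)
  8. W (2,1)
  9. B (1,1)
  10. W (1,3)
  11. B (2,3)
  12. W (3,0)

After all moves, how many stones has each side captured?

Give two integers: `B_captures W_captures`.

Answer: 2 0

Derivation:
Move 1: B@(2,0) -> caps B=0 W=0
Move 2: W@(3,2) -> caps B=0 W=0
Move 3: B@(1,0) -> caps B=0 W=0
Move 4: W@(0,1) -> caps B=0 W=0
Move 5: B@(0,2) -> caps B=0 W=0
Move 6: W@(0,3) -> caps B=0 W=0
Move 7: B@(1,2) -> caps B=0 W=0
Move 8: W@(2,1) -> caps B=0 W=0
Move 9: B@(1,1) -> caps B=0 W=0
Move 10: W@(1,3) -> caps B=0 W=0
Move 11: B@(2,3) -> caps B=2 W=0
Move 12: W@(3,0) -> caps B=2 W=0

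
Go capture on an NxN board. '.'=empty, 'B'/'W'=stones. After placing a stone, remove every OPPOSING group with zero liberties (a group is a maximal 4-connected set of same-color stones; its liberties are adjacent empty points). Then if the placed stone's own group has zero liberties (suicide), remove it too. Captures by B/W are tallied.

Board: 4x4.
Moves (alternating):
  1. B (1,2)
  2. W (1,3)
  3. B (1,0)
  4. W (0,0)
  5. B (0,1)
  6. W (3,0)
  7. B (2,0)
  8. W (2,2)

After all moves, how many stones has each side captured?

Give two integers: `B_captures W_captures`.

Answer: 1 0

Derivation:
Move 1: B@(1,2) -> caps B=0 W=0
Move 2: W@(1,3) -> caps B=0 W=0
Move 3: B@(1,0) -> caps B=0 W=0
Move 4: W@(0,0) -> caps B=0 W=0
Move 5: B@(0,1) -> caps B=1 W=0
Move 6: W@(3,0) -> caps B=1 W=0
Move 7: B@(2,0) -> caps B=1 W=0
Move 8: W@(2,2) -> caps B=1 W=0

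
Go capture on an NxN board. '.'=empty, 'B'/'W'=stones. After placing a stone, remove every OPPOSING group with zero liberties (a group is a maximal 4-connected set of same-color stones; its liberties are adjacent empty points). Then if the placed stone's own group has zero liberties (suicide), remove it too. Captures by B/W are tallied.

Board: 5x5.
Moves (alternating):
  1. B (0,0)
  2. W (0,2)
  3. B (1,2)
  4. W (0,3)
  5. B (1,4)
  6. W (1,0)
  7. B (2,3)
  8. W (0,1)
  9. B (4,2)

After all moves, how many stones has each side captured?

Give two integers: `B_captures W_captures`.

Answer: 0 1

Derivation:
Move 1: B@(0,0) -> caps B=0 W=0
Move 2: W@(0,2) -> caps B=0 W=0
Move 3: B@(1,2) -> caps B=0 W=0
Move 4: W@(0,3) -> caps B=0 W=0
Move 5: B@(1,4) -> caps B=0 W=0
Move 6: W@(1,0) -> caps B=0 W=0
Move 7: B@(2,3) -> caps B=0 W=0
Move 8: W@(0,1) -> caps B=0 W=1
Move 9: B@(4,2) -> caps B=0 W=1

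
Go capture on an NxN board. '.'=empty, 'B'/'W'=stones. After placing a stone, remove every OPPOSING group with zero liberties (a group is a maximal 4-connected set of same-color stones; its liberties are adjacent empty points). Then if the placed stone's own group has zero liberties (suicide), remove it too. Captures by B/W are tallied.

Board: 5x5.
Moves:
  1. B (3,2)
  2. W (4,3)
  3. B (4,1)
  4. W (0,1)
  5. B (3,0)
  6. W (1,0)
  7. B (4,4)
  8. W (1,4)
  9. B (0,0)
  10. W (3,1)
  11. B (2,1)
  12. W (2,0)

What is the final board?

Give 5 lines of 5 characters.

Move 1: B@(3,2) -> caps B=0 W=0
Move 2: W@(4,3) -> caps B=0 W=0
Move 3: B@(4,1) -> caps B=0 W=0
Move 4: W@(0,1) -> caps B=0 W=0
Move 5: B@(3,0) -> caps B=0 W=0
Move 6: W@(1,0) -> caps B=0 W=0
Move 7: B@(4,4) -> caps B=0 W=0
Move 8: W@(1,4) -> caps B=0 W=0
Move 9: B@(0,0) -> caps B=0 W=0
Move 10: W@(3,1) -> caps B=0 W=0
Move 11: B@(2,1) -> caps B=1 W=0
Move 12: W@(2,0) -> caps B=1 W=0

Answer: .W...
W...W
WB...
B.B..
.B.WB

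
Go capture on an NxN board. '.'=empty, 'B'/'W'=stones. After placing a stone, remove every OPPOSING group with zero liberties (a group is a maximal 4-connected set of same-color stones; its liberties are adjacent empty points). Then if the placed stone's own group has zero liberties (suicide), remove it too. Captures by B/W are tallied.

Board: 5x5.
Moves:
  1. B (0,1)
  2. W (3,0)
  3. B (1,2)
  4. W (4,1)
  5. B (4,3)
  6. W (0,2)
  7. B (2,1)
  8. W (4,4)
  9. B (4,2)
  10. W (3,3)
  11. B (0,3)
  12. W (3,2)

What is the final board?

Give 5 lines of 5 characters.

Answer: .B.B.
..B..
.B...
W.WW.
.W..W

Derivation:
Move 1: B@(0,1) -> caps B=0 W=0
Move 2: W@(3,0) -> caps B=0 W=0
Move 3: B@(1,2) -> caps B=0 W=0
Move 4: W@(4,1) -> caps B=0 W=0
Move 5: B@(4,3) -> caps B=0 W=0
Move 6: W@(0,2) -> caps B=0 W=0
Move 7: B@(2,1) -> caps B=0 W=0
Move 8: W@(4,4) -> caps B=0 W=0
Move 9: B@(4,2) -> caps B=0 W=0
Move 10: W@(3,3) -> caps B=0 W=0
Move 11: B@(0,3) -> caps B=1 W=0
Move 12: W@(3,2) -> caps B=1 W=2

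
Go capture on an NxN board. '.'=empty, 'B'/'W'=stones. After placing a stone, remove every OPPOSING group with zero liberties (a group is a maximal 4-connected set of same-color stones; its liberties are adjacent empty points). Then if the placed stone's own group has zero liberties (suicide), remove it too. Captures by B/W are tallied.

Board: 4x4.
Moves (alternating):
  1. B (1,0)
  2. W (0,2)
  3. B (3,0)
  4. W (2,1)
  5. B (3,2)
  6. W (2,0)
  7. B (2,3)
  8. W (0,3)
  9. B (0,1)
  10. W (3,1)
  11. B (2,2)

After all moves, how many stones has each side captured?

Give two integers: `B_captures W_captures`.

Move 1: B@(1,0) -> caps B=0 W=0
Move 2: W@(0,2) -> caps B=0 W=0
Move 3: B@(3,0) -> caps B=0 W=0
Move 4: W@(2,1) -> caps B=0 W=0
Move 5: B@(3,2) -> caps B=0 W=0
Move 6: W@(2,0) -> caps B=0 W=0
Move 7: B@(2,3) -> caps B=0 W=0
Move 8: W@(0,3) -> caps B=0 W=0
Move 9: B@(0,1) -> caps B=0 W=0
Move 10: W@(3,1) -> caps B=0 W=1
Move 11: B@(2,2) -> caps B=0 W=1

Answer: 0 1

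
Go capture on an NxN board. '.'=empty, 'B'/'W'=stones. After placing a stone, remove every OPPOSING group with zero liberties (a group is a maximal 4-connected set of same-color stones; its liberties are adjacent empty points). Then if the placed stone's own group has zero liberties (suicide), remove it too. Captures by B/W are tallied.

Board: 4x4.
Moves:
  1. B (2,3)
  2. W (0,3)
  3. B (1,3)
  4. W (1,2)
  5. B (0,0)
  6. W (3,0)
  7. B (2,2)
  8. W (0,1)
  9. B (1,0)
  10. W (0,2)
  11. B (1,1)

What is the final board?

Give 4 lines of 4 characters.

Answer: B...
BB.B
..BB
W...

Derivation:
Move 1: B@(2,3) -> caps B=0 W=0
Move 2: W@(0,3) -> caps B=0 W=0
Move 3: B@(1,3) -> caps B=0 W=0
Move 4: W@(1,2) -> caps B=0 W=0
Move 5: B@(0,0) -> caps B=0 W=0
Move 6: W@(3,0) -> caps B=0 W=0
Move 7: B@(2,2) -> caps B=0 W=0
Move 8: W@(0,1) -> caps B=0 W=0
Move 9: B@(1,0) -> caps B=0 W=0
Move 10: W@(0,2) -> caps B=0 W=0
Move 11: B@(1,1) -> caps B=4 W=0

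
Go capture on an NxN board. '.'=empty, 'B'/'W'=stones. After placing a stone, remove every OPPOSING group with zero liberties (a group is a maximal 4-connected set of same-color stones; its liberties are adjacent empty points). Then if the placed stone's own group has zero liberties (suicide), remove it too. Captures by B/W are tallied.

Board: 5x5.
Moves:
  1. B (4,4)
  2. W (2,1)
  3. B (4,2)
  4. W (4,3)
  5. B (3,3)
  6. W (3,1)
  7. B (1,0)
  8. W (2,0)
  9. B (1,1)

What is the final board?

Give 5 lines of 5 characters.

Answer: .....
BB...
WW...
.W.B.
..B.B

Derivation:
Move 1: B@(4,4) -> caps B=0 W=0
Move 2: W@(2,1) -> caps B=0 W=0
Move 3: B@(4,2) -> caps B=0 W=0
Move 4: W@(4,3) -> caps B=0 W=0
Move 5: B@(3,3) -> caps B=1 W=0
Move 6: W@(3,1) -> caps B=1 W=0
Move 7: B@(1,0) -> caps B=1 W=0
Move 8: W@(2,0) -> caps B=1 W=0
Move 9: B@(1,1) -> caps B=1 W=0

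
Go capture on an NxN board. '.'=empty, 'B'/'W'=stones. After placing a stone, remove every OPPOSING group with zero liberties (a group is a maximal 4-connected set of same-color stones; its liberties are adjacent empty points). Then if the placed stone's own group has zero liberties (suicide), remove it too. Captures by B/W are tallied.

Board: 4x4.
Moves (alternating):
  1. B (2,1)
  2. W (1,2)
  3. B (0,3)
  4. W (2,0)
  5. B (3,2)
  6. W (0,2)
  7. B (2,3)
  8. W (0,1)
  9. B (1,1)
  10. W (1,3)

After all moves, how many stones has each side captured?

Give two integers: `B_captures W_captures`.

Answer: 0 1

Derivation:
Move 1: B@(2,1) -> caps B=0 W=0
Move 2: W@(1,2) -> caps B=0 W=0
Move 3: B@(0,3) -> caps B=0 W=0
Move 4: W@(2,0) -> caps B=0 W=0
Move 5: B@(3,2) -> caps B=0 W=0
Move 6: W@(0,2) -> caps B=0 W=0
Move 7: B@(2,3) -> caps B=0 W=0
Move 8: W@(0,1) -> caps B=0 W=0
Move 9: B@(1,1) -> caps B=0 W=0
Move 10: W@(1,3) -> caps B=0 W=1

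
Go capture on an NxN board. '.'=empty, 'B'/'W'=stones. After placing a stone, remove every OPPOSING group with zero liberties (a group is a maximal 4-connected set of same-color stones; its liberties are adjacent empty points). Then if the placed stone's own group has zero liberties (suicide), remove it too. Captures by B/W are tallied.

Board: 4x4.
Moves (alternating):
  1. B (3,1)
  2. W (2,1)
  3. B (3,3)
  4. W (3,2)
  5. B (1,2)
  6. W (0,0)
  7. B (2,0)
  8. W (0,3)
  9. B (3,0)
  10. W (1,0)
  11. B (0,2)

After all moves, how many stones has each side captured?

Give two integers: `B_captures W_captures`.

Move 1: B@(3,1) -> caps B=0 W=0
Move 2: W@(2,1) -> caps B=0 W=0
Move 3: B@(3,3) -> caps B=0 W=0
Move 4: W@(3,2) -> caps B=0 W=0
Move 5: B@(1,2) -> caps B=0 W=0
Move 6: W@(0,0) -> caps B=0 W=0
Move 7: B@(2,0) -> caps B=0 W=0
Move 8: W@(0,3) -> caps B=0 W=0
Move 9: B@(3,0) -> caps B=0 W=0
Move 10: W@(1,0) -> caps B=0 W=3
Move 11: B@(0,2) -> caps B=0 W=3

Answer: 0 3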